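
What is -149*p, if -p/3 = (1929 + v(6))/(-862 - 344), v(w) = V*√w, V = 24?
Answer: -95807/134 - 596*√6/67 ≈ -736.77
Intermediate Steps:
v(w) = 24*√w
p = 643/134 + 4*√6/67 (p = -3*(1929 + 24*√6)/(-862 - 344) = -3*(1929 + 24*√6)/(-1206) = -3*(1929 + 24*√6)*(-1)/1206 = -3*(-643/402 - 4*√6/201) = 643/134 + 4*√6/67 ≈ 4.9447)
-149*p = -149*(643/134 + 4*√6/67) = -95807/134 - 596*√6/67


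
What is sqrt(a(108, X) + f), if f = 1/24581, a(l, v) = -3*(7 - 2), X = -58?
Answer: I*sqrt(9063358834)/24581 ≈ 3.873*I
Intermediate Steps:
a(l, v) = -15 (a(l, v) = -3*5 = -15)
f = 1/24581 ≈ 4.0682e-5
sqrt(a(108, X) + f) = sqrt(-15 + 1/24581) = sqrt(-368714/24581) = I*sqrt(9063358834)/24581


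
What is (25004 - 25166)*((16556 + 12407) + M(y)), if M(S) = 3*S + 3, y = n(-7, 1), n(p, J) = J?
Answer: -4692978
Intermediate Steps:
y = 1
M(S) = 3 + 3*S
(25004 - 25166)*((16556 + 12407) + M(y)) = (25004 - 25166)*((16556 + 12407) + (3 + 3*1)) = -162*(28963 + (3 + 3)) = -162*(28963 + 6) = -162*28969 = -4692978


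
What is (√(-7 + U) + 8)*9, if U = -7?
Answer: 72 + 9*I*√14 ≈ 72.0 + 33.675*I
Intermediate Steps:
(√(-7 + U) + 8)*9 = (√(-7 - 7) + 8)*9 = (√(-14) + 8)*9 = (I*√14 + 8)*9 = (8 + I*√14)*9 = 72 + 9*I*√14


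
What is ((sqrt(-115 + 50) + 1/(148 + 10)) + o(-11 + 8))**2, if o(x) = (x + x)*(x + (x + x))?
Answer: 71189429/24964 + 8533*I*sqrt(65)/79 ≈ 2851.7 + 870.83*I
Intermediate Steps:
o(x) = 6*x**2 (o(x) = (2*x)*(x + 2*x) = (2*x)*(3*x) = 6*x**2)
((sqrt(-115 + 50) + 1/(148 + 10)) + o(-11 + 8))**2 = ((sqrt(-115 + 50) + 1/(148 + 10)) + 6*(-11 + 8)**2)**2 = ((sqrt(-65) + 1/158) + 6*(-3)**2)**2 = ((I*sqrt(65) + 1/158) + 6*9)**2 = ((1/158 + I*sqrt(65)) + 54)**2 = (8533/158 + I*sqrt(65))**2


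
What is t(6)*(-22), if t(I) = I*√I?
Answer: -132*√6 ≈ -323.33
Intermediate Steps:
t(I) = I^(3/2)
t(6)*(-22) = 6^(3/2)*(-22) = (6*√6)*(-22) = -132*√6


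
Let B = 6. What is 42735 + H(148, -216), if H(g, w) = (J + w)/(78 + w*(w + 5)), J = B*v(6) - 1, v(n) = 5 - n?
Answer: 1951023467/45654 ≈ 42735.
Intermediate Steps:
J = -7 (J = 6*(5 - 1*6) - 1 = 6*(5 - 6) - 1 = 6*(-1) - 1 = -6 - 1 = -7)
H(g, w) = (-7 + w)/(78 + w*(5 + w)) (H(g, w) = (-7 + w)/(78 + w*(w + 5)) = (-7 + w)/(78 + w*(5 + w)))
42735 + H(148, -216) = 42735 + (-7 - 216)/(78 + (-216)² + 5*(-216)) = 42735 - 223/(78 + 46656 - 1080) = 42735 - 223/45654 = 1951023467/45654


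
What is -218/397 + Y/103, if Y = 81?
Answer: 9703/40891 ≈ 0.23729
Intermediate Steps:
-218/397 + Y/103 = -218/397 + 81/103 = 9703/40891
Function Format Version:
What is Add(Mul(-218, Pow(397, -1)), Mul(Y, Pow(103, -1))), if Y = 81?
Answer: Rational(9703, 40891) ≈ 0.23729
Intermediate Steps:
Add(Mul(-218, Pow(397, -1)), Mul(Y, Pow(103, -1))) = Add(Mul(-218, Pow(397, -1)), Mul(81, Pow(103, -1))) = Add(Mul(-218, Rational(1, 397)), Mul(81, Rational(1, 103))) = Add(Rational(-218, 397), Rational(81, 103)) = Rational(9703, 40891)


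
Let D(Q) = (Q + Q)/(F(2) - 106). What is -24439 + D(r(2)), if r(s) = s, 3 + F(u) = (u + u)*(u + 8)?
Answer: -1686295/69 ≈ -24439.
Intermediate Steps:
F(u) = -3 + 2*u*(8 + u) (F(u) = -3 + (u + u)*(u + 8) = -3 + (2*u)*(8 + u) = -3 + 2*u*(8 + u))
D(Q) = -2*Q/69 (D(Q) = (Q + Q)/((-3 + 2*2**2 + 16*2) - 106) = (2*Q)/((-3 + 2*4 + 32) - 106) = (2*Q)/((-3 + 8 + 32) - 106) = (2*Q)/(37 - 106) = (2*Q)/(-69) = (2*Q)*(-1/69) = -2*Q/69)
-24439 + D(r(2)) = -24439 - 2/69*2 = -24439 - 4/69 = -1686295/69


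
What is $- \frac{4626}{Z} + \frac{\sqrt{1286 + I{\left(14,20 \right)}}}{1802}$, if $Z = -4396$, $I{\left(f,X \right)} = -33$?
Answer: $\frac{2313}{2198} + \frac{\sqrt{1253}}{1802} \approx 1.072$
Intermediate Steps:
$- \frac{4626}{Z} + \frac{\sqrt{1286 + I{\left(14,20 \right)}}}{1802} = - \frac{4626}{-4396} + \frac{\sqrt{1286 - 33}}{1802} = \left(-4626\right) \left(- \frac{1}{4396}\right) + \sqrt{1253} \cdot \frac{1}{1802} = \frac{2313}{2198} + \frac{\sqrt{1253}}{1802}$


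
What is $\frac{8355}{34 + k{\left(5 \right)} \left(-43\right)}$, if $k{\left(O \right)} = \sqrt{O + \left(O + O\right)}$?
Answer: $- \frac{284070}{26579} - \frac{359265 \sqrt{15}}{26579} \approx -63.038$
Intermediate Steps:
$k{\left(O \right)} = \sqrt{3} \sqrt{O}$ ($k{\left(O \right)} = \sqrt{O + 2 O} = \sqrt{3 O} = \sqrt{3} \sqrt{O}$)
$\frac{8355}{34 + k{\left(5 \right)} \left(-43\right)} = \frac{8355}{34 + \sqrt{3} \sqrt{5} \left(-43\right)} = \frac{8355}{34 + \sqrt{15} \left(-43\right)} = \frac{8355}{34 - 43 \sqrt{15}}$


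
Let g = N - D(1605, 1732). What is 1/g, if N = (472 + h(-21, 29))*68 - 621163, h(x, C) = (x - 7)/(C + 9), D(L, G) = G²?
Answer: -19/68189881 ≈ -2.7863e-7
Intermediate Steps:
h(x, C) = (-7 + x)/(9 + C)
N = -11193225/19 (N = (472 + (-7 - 21)/(9 + 29))*68 - 621163 = (472 - 28/38)*68 - 621163 = (472 + (1/38)*(-28))*68 - 621163 = (472 - 14/19)*68 - 621163 = (8954/19)*68 - 621163 = 608872/19 - 621163 = -11193225/19 ≈ -5.8912e+5)
g = -68189881/19 (g = -11193225/19 - 1*1732² = -11193225/19 - 1*2999824 = -11193225/19 - 2999824 = -68189881/19 ≈ -3.5889e+6)
1/g = 1/(-68189881/19) = -19/68189881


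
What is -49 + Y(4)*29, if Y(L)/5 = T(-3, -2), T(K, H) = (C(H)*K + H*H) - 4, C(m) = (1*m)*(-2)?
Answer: -1789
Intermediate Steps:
C(m) = -2*m (C(m) = m*(-2) = -2*m)
T(K, H) = -4 + H² - 2*H*K (T(K, H) = ((-2*H)*K + H*H) - 4 = (-2*H*K + H²) - 4 = (H² - 2*H*K) - 4 = -4 + H² - 2*H*K)
Y(L) = -60 (Y(L) = 5*(-4 + (-2)² - 2*(-2)*(-3)) = 5*(-4 + 4 - 12) = 5*(-12) = -60)
-49 + Y(4)*29 = -49 - 60*29 = -49 - 1740 = -1789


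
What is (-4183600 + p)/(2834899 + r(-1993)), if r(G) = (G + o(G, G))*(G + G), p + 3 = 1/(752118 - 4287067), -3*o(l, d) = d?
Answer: -6338067103392/12318233245351 ≈ -0.51453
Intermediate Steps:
o(l, d) = -d/3
p = -10604848/3534949 (p = -3 + 1/(752118 - 4287067) = -3 + 1/(-3534949) = -3 - 1/3534949 = -10604848/3534949 ≈ -3.0000)
r(G) = 4*G²/3 (r(G) = (G - G/3)*(G + G) = (2*G/3)*(2*G) = 4*G²/3)
(-4183600 + p)/(2834899 + r(-1993)) = (-4183600 - 10604848/3534949)/(2834899 + (4/3)*(-1993)²) = -14788823241248/(3534949*(2834899 + (4/3)*3972049)) = -14788823241248/(3534949*(2834899 + 15888196/3)) = -14788823241248/(3534949*24392893/3) = -14788823241248/3534949*3/24392893 = -6338067103392/12318233245351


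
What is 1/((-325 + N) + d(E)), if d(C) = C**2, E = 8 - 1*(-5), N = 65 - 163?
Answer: -1/254 ≈ -0.0039370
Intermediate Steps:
N = -98
E = 13 (E = 8 + 5 = 13)
1/((-325 + N) + d(E)) = 1/((-325 - 98) + 13**2) = 1/(-423 + 169) = 1/(-254) = -1/254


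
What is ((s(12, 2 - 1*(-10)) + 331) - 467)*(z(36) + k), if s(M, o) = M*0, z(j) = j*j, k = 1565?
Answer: -389096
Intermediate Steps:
z(j) = j²
s(M, o) = 0
((s(12, 2 - 1*(-10)) + 331) - 467)*(z(36) + k) = ((0 + 331) - 467)*(36² + 1565) = (331 - 467)*(1296 + 1565) = -136*2861 = -389096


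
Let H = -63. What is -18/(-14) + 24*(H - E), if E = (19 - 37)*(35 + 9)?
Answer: 122481/7 ≈ 17497.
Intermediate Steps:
E = -792 (E = -18*44 = -792)
-18/(-14) + 24*(H - E) = -18/(-14) + 24*(-63 - 1*(-792)) = -18*(-1/14) + 24*(-63 + 792) = 9/7 + 24*729 = 9/7 + 17496 = 122481/7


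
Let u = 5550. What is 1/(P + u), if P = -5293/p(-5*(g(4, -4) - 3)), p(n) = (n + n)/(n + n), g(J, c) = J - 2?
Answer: 1/257 ≈ 0.0038911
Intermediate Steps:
g(J, c) = -2 + J
p(n) = 1 (p(n) = (2*n)/((2*n)) = (2*n)*(1/(2*n)) = 1)
P = -5293 (P = -5293/1 = -5293*1 = -5293)
1/(P + u) = 1/(-5293 + 5550) = 1/257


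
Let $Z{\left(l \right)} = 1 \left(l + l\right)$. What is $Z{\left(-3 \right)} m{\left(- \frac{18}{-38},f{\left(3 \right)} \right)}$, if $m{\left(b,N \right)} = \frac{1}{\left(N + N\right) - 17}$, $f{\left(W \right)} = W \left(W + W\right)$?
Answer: $- \frac{6}{19} \approx -0.31579$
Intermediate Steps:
$Z{\left(l \right)} = 2 l$ ($Z{\left(l \right)} = 1 \cdot 2 l = 2 l$)
$f{\left(W \right)} = 2 W^{2}$ ($f{\left(W \right)} = W 2 W = 2 W^{2}$)
$m{\left(b,N \right)} = \frac{1}{-17 + 2 N}$ ($m{\left(b,N \right)} = \frac{1}{2 N - 17} = \frac{1}{-17 + 2 N}$)
$Z{\left(-3 \right)} m{\left(- \frac{18}{-38},f{\left(3 \right)} \right)} = \frac{2 \left(-3\right)}{-17 + 2 \cdot 2 \cdot 3^{2}} = - \frac{6}{-17 + 2 \cdot 2 \cdot 9} = - \frac{6}{-17 + 2 \cdot 18} = - \frac{6}{-17 + 36} = - \frac{6}{19}$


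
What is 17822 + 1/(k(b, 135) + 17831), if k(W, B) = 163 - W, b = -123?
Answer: 322881175/18117 ≈ 17822.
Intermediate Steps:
17822 + 1/(k(b, 135) + 17831) = 17822 + 1/((163 - 1*(-123)) + 17831) = 17822 + 1/((163 + 123) + 17831) = 17822 + 1/(286 + 17831) = 17822 + 1/18117 = 322881175/18117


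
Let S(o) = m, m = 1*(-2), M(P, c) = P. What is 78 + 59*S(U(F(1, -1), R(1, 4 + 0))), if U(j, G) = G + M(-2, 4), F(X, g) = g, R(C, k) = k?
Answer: -40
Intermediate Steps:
U(j, G) = -2 + G (U(j, G) = G - 2 = -2 + G)
m = -2
S(o) = -2
78 + 59*S(U(F(1, -1), R(1, 4 + 0))) = 78 + 59*(-2) = 78 - 118 = -40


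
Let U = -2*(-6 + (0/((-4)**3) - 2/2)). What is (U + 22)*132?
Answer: 4752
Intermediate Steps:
U = 14 (U = -2*(-6 + (0/(-64) - 2*1/2)) = -2*(-6 + (0*(-1/64) - 1)) = -2*(-6 + (0 - 1)) = -2*(-6 - 1) = -2*(-7) = 14)
(U + 22)*132 = (14 + 22)*132 = 36*132 = 4752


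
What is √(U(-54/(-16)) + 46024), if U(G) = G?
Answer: 79*√118/4 ≈ 214.54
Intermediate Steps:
√(U(-54/(-16)) + 46024) = √(-54/(-16) + 46024) = √(-54*(-1/16) + 46024) = √(27/8 + 46024) = √(368219/8) = 79*√118/4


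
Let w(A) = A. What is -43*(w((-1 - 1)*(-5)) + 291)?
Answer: -12943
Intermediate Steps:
-43*(w((-1 - 1)*(-5)) + 291) = -43*((-1 - 1)*(-5) + 291) = -43*(-2*(-5) + 291) = -43*(10 + 291) = -43*301 = -12943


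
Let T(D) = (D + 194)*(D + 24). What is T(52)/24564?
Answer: 1558/2047 ≈ 0.76111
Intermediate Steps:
T(D) = (24 + D)*(194 + D) (T(D) = (194 + D)*(24 + D) = (24 + D)*(194 + D))
T(52)/24564 = (4656 + 52**2 + 218*52)/24564 = (4656 + 2704 + 11336)*(1/24564) = 18696*(1/24564) = 1558/2047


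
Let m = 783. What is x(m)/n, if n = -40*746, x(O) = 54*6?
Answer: -81/7460 ≈ -0.010858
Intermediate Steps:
x(O) = 324
n = -29840
x(m)/n = 324/(-29840) = 324*(-1/29840) = -81/7460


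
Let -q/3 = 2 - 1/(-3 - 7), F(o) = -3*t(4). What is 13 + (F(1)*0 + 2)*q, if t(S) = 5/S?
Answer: ⅖ ≈ 0.40000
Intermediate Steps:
F(o) = -15/4
q = -63/10 (q = -3*(2 - 1/(-3 - 7)) = -3*(2 - 1/(-10)) = -3*(2 - 1*(-⅒)) = -3*(2 + ⅒) = -3*21/10 = -63/10 ≈ -6.3000)
13 + (F(1)*0 + 2)*q = 13 + (-15/4*0 + 2)*(-63/10) = 13 + (0 + 2)*(-63/10) = 13 + 2*(-63/10) = 13 - 63/5 = ⅖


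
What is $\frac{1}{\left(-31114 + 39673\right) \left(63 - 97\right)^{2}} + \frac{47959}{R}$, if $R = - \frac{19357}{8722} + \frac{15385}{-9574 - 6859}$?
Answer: $- \frac{22670581625037826195}{1491655310343468} \approx -15198.0$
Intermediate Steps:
$R = - \frac{452281551}{143328626}$ ($R = \left(-19357\right) \frac{1}{8722} + \frac{15385}{-9574 - 6859} = - \frac{19357}{8722} + \frac{15385}{-16433} = - \frac{19357}{8722} + 15385 \left(- \frac{1}{16433}\right) = - \frac{19357}{8722} - \frac{15385}{16433} = - \frac{452281551}{143328626} \approx -3.1556$)
$\frac{1}{\left(-31114 + 39673\right) \left(63 - 97\right)^{2}} + \frac{47959}{R} = \frac{1}{\left(-31114 + 39673\right) \left(63 - 97\right)^{2}} + \frac{47959}{- \frac{452281551}{143328626}} = \frac{1}{8559 \left(-34\right)^{2}} + 47959 \left(- \frac{143328626}{452281551}\right) = \frac{1}{8559 \cdot 1156} - \frac{6873897574334}{452281551} = \frac{1}{8559} \cdot \frac{1}{1156} - \frac{6873897574334}{452281551} = \frac{1}{9894204} - \frac{6873897574334}{452281551} = - \frac{22670581625037826195}{1491655310343468}$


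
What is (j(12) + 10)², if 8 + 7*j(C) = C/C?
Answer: 81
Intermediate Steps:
j(C) = -1 (j(C) = -8/7 + (C/C)/7 = -8/7 + (⅐)*1 = -8/7 + ⅐ = -1)
(j(12) + 10)² = (-1 + 10)² = 9² = 81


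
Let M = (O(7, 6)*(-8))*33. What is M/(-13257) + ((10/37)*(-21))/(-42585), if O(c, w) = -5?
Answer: -46157054/464185017 ≈ -0.099437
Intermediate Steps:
M = 1320 (M = -5*(-8)*33 = 40*33 = 1320)
M/(-13257) + ((10/37)*(-21))/(-42585) = 1320/(-13257) + ((10/37)*(-21))/(-42585) = 1320*(-1/13257) + ((10*(1/37))*(-21))*(-1/42585) = -440/4419 + ((10/37)*(-21))*(-1/42585) = -440/4419 - 210/37*(-1/42585) = -440/4419 + 14/105043 = -46157054/464185017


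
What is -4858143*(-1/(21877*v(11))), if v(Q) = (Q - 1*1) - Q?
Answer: -4858143/21877 ≈ -222.07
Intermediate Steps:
v(Q) = -1 (v(Q) = (Q - 1) - Q = (-1 + Q) - Q = -1)
-4858143*(-1/(21877*v(11))) = -4858143/((167*(-131))*(-1)) = -4858143/((-21877*(-1))) = -4858143/21877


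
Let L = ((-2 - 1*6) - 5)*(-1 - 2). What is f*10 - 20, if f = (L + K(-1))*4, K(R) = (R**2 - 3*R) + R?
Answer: 1660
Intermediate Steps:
K(R) = R**2 - 2*R
L = 39 (L = ((-2 - 6) - 5)*(-3) = (-8 - 5)*(-3) = -13*(-3) = 39)
f = 168 (f = (39 - (-2 - 1))*4 = (39 - 1*(-3))*4 = (39 + 3)*4 = 42*4 = 168)
f*10 - 20 = 168*10 - 20 = 1680 - 20 = 1660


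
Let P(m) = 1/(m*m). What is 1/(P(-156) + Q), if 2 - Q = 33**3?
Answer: -24336/874514159 ≈ -2.7828e-5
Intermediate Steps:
Q = -35935 (Q = 2 - 1*33**3 = 2 - 1*35937 = 2 - 35937 = -35935)
P(m) = m**(-2)
1/(P(-156) + Q) = 1/((-156)**(-2) - 35935) = 1/(1/24336 - 35935) = 1/(-874514159/24336) = -24336/874514159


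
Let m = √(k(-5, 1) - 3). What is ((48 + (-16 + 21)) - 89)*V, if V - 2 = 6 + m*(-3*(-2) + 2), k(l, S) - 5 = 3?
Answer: -288 - 288*√5 ≈ -931.99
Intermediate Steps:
k(l, S) = 8 (k(l, S) = 5 + 3 = 8)
m = √5 (m = √(8 - 3) = √5 ≈ 2.2361)
V = 8 + 8*√5 (V = 2 + (6 + √5*(-3*(-2) + 2)) = 2 + (6 + √5*(6 + 2)) = 2 + (6 + √5*8) = 2 + (6 + 8*√5) = 8 + 8*√5 ≈ 25.889)
((48 + (-16 + 21)) - 89)*V = ((48 + (-16 + 21)) - 89)*(8 + 8*√5) = ((48 + 5) - 89)*(8 + 8*√5) = (53 - 89)*(8 + 8*√5) = -36*(8 + 8*√5) = -288 - 288*√5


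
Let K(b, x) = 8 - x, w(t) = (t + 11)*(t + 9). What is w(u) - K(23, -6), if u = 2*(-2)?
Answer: 21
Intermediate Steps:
u = -4
w(t) = (9 + t)*(11 + t) (w(t) = (11 + t)*(9 + t) = (9 + t)*(11 + t))
w(u) - K(23, -6) = (99 + (-4)² + 20*(-4)) - (8 - 1*(-6)) = (99 + 16 - 80) - (8 + 6) = 35 - 1*14 = 35 - 14 = 21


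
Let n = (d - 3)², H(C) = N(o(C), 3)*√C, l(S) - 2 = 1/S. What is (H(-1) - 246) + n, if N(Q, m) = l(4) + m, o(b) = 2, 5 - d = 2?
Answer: -246 + 21*I/4 ≈ -246.0 + 5.25*I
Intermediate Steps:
l(S) = 2 + 1/S
d = 3 (d = 5 - 1*2 = 5 - 2 = 3)
N(Q, m) = 9/4 + m (N(Q, m) = (2 + 1/4) + m = (2 + ¼) + m = 9/4 + m)
H(C) = 21*√C/4 (H(C) = (9/4 + 3)*√C = 21*√C/4)
n = 0 (n = (3 - 3)² = 0² = 0)
(H(-1) - 246) + n = (21*√(-1)/4 - 246) + 0 = (21*I/4 - 246) + 0 = (-246 + 21*I/4) + 0 = -246 + 21*I/4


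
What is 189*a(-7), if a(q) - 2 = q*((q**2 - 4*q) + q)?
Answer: -92232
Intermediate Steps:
a(q) = 2 + q*(q**2 - 3*q) (a(q) = 2 + q*((q**2 - 4*q) + q) = 2 + q*(q**2 - 3*q))
189*a(-7) = 189*(2 + (-7)**3 - 3*(-7)**2) = 189*(2 - 343 - 3*49) = 189*(2 - 343 - 147) = 189*(-488) = -92232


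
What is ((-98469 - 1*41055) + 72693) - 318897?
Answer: -385728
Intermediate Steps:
((-98469 - 1*41055) + 72693) - 318897 = ((-98469 - 41055) + 72693) - 318897 = (-139524 + 72693) - 318897 = -66831 - 318897 = -385728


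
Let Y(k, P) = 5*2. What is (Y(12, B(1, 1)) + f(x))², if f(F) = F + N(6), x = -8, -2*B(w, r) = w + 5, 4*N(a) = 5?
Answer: 169/16 ≈ 10.563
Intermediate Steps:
N(a) = 5/4 (N(a) = (¼)*5 = 5/4)
B(w, r) = -5/2 - w/2 (B(w, r) = -(w + 5)/2 = -(5 + w)/2 = -5/2 - w/2)
Y(k, P) = 10
f(F) = 5/4 + F (f(F) = F + 5/4 = 5/4 + F)
(Y(12, B(1, 1)) + f(x))² = (10 + (5/4 - 8))² = (10 - 27/4)² = (13/4)² = 169/16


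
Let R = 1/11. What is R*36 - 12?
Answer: -96/11 ≈ -8.7273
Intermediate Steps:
R = 1/11 ≈ 0.090909
R*36 - 12 = (1/11)*36 - 12 = 36/11 - 12 = -96/11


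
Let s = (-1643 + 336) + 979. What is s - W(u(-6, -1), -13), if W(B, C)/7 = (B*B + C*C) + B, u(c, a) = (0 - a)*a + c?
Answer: -1805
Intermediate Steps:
u(c, a) = c - a**2 (u(c, a) = (-a)*a + c = -a**2 + c = c - a**2)
W(B, C) = 7*B + 7*B**2 + 7*C**2 (W(B, C) = 7*((B*B + C*C) + B) = 7*((B**2 + C**2) + B) = 7*(B + B**2 + C**2) = 7*B + 7*B**2 + 7*C**2)
s = -328 (s = -1307 + 979 = -328)
s - W(u(-6, -1), -13) = -328 - (7*(-6 - 1*(-1)**2) + 7*(-6 - 1*(-1)**2)**2 + 7*(-13)**2) = -328 - (7*(-6 - 1*1) + 7*(-6 - 1*1)**2 + 7*169) = -328 - (7*(-6 - 1) + 7*(-6 - 1)**2 + 1183) = -328 - (7*(-7) + 7*(-7)**2 + 1183) = -328 - (-49 + 7*49 + 1183) = -328 - (-49 + 343 + 1183) = -328 - 1*1477 = -328 - 1477 = -1805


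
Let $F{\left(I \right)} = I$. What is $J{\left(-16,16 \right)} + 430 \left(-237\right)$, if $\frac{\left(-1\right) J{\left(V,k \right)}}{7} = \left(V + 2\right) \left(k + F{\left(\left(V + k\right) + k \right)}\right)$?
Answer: $-98774$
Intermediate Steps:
$J{\left(V,k \right)} = - 7 \left(2 + V\right) \left(V + 3 k\right)$ ($J{\left(V,k \right)} = - 7 \left(V + 2\right) \left(k + \left(\left(V + k\right) + k\right)\right) = - 7 \left(2 + V\right) \left(k + \left(V + 2 k\right)\right) = - 7 \left(2 + V\right) \left(V + 3 k\right)$)
$J{\left(-16,16 \right)} + 430 \left(-237\right) = \left(\left(-42\right) 16 - -224 - 7 \left(-16\right)^{2} - \left(-336\right) 16\right) + 430 \left(-237\right) = \left(-672 + 224 - 1792 + 5376\right) - 101910 = 3136 - 101910 = -98774$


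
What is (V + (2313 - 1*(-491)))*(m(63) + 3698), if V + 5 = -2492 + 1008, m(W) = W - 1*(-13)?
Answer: 4962810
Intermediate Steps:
m(W) = 13 + W (m(W) = W + 13 = 13 + W)
V = -1489 (V = -5 + (-2492 + 1008) = -5 - 1484 = -1489)
(V + (2313 - 1*(-491)))*(m(63) + 3698) = (-1489 + (2313 - 1*(-491)))*((13 + 63) + 3698) = (-1489 + (2313 + 491))*(76 + 3698) = (-1489 + 2804)*3774 = 1315*3774 = 4962810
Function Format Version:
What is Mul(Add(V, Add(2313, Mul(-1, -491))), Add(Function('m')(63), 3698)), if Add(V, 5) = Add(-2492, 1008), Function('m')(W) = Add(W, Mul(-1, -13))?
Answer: 4962810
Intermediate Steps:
Function('m')(W) = Add(13, W) (Function('m')(W) = Add(W, 13) = Add(13, W))
V = -1489 (V = Add(-5, Add(-2492, 1008)) = Add(-5, -1484) = -1489)
Mul(Add(V, Add(2313, Mul(-1, -491))), Add(Function('m')(63), 3698)) = Mul(Add(-1489, Add(2313, Mul(-1, -491))), Add(Add(13, 63), 3698)) = Mul(Add(-1489, Add(2313, 491)), Add(76, 3698)) = Mul(Add(-1489, 2804), 3774) = Mul(1315, 3774) = 4962810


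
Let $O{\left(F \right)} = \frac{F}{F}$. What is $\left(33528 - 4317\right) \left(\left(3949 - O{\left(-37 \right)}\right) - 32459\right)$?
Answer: $-832834821$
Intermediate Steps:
$O{\left(F \right)} = 1$
$\left(33528 - 4317\right) \left(\left(3949 - O{\left(-37 \right)}\right) - 32459\right) = \left(33528 - 4317\right) \left(\left(3949 - 1\right) - 32459\right) = 29211 \left(\left(3949 - 1\right) - 32459\right) = 29211 \left(3948 - 32459\right) = 29211 \left(-28511\right) = -832834821$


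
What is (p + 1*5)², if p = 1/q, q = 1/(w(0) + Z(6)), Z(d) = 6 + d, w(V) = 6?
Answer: 529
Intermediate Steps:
q = 1/18 (q = 1/(6 + (6 + 6)) = 1/(6 + 12) = 1/18 ≈ 0.055556)
p = 18 (p = 1/(1/18) = 18)
(p + 1*5)² = (18 + 1*5)² = (18 + 5)² = 23² = 529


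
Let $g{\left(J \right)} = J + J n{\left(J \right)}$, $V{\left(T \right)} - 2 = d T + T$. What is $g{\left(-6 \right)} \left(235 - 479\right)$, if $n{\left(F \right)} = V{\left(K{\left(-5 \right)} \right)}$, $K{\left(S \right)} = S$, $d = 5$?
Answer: $-39528$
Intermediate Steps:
$V{\left(T \right)} = 2 + 6 T$ ($V{\left(T \right)} = 2 + \left(5 T + T\right) = 2 + 6 T$)
$n{\left(F \right)} = -28$ ($n{\left(F \right)} = 2 + 6 \left(-5\right) = 2 - 30 = -28$)
$g{\left(J \right)} = - 27 J$ ($g{\left(J \right)} = J + J \left(-28\right) = J - 28 J = - 27 J$)
$g{\left(-6 \right)} \left(235 - 479\right) = \left(-27\right) \left(-6\right) \left(235 - 479\right) = 162 \left(-244\right) = -39528$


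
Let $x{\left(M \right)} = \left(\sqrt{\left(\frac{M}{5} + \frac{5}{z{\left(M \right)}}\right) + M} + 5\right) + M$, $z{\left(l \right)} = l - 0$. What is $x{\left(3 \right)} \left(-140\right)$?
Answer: $-1120 - \frac{28 \sqrt{1185}}{3} \approx -1441.3$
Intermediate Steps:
$z{\left(l \right)} = l$ ($z{\left(l \right)} = l + 0 = l$)
$x{\left(M \right)} = 5 + M + \sqrt{\frac{5}{M} + \frac{6 M}{5}}$ ($x{\left(M \right)} = \left(\sqrt{\left(\frac{M}{5} + \frac{5}{M}\right) + M} + 5\right) + M = \left(\sqrt{\left(\frac{5}{M} + \frac{M}{5}\right) + M} + 5\right) + M = \left(\sqrt{\frac{5}{M} + \frac{6 M}{5}} + 5\right) + M = \left(5 + \sqrt{\frac{5}{M} + \frac{6 M}{5}}\right) + M = 5 + M + \sqrt{\frac{5}{M} + \frac{6 M}{5}}$)
$x{\left(3 \right)} \left(-140\right) = \left(5 + 3 + \frac{\sqrt{30 \cdot 3 + \frac{125}{3}}}{5}\right) \left(-140\right) = \left(5 + 3 + \frac{\sqrt{90 + 125 \cdot \frac{1}{3}}}{5}\right) \left(-140\right) = \left(5 + 3 + \frac{\sqrt{90 + \frac{125}{3}}}{5}\right) \left(-140\right) = \left(5 + 3 + \frac{\sqrt{\frac{395}{3}}}{5}\right) \left(-140\right) = \left(5 + 3 + \frac{\frac{1}{3} \sqrt{1185}}{5}\right) \left(-140\right) = \left(5 + 3 + \frac{\sqrt{1185}}{15}\right) \left(-140\right) = \left(8 + \frac{\sqrt{1185}}{15}\right) \left(-140\right) = -1120 - \frac{28 \sqrt{1185}}{3}$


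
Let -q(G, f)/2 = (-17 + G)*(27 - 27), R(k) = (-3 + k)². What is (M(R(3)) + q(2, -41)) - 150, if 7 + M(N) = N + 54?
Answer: -103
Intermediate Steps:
q(G, f) = 0 (q(G, f) = -2*(-17 + G)*(27 - 27) = -2*(-17 + G)*0 = -2*0 = 0)
M(N) = 47 + N (M(N) = -7 + (N + 54) = -7 + (54 + N) = 47 + N)
(M(R(3)) + q(2, -41)) - 150 = ((47 + (-3 + 3)²) + 0) - 150 = ((47 + 0²) + 0) - 150 = ((47 + 0) + 0) - 150 = (47 + 0) - 150 = 47 - 150 = -103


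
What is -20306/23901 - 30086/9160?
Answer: -452544223/109466580 ≈ -4.1341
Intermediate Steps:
-20306/23901 - 30086/9160 = -20306*1/23901 - 30086*1/9160 = -20306/23901 - 15043/4580 = -452544223/109466580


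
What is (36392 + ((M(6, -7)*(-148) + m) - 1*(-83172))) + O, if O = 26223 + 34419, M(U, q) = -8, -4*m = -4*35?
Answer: 181425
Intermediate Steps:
m = 35 (m = -(-1)*35 = -1/4*(-140) = 35)
O = 60642
(36392 + ((M(6, -7)*(-148) + m) - 1*(-83172))) + O = (36392 + ((-8*(-148) + 35) - 1*(-83172))) + 60642 = (36392 + ((1184 + 35) + 83172)) + 60642 = (36392 + (1219 + 83172)) + 60642 = (36392 + 84391) + 60642 = 120783 + 60642 = 181425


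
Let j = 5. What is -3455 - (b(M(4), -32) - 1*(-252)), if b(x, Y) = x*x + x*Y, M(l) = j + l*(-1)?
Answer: -3676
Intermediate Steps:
M(l) = 5 - l (M(l) = 5 + l*(-1) = 5 - l)
b(x, Y) = x² + Y*x
-3455 - (b(M(4), -32) - 1*(-252)) = -3455 - ((5 - 1*4)*(-32 + (5 - 1*4)) - 1*(-252)) = -3455 - ((5 - 4)*(-32 + (5 - 4)) + 252) = -3455 - (1*(-32 + 1) + 252) = -3455 - (1*(-31) + 252) = -3455 - (-31 + 252) = -3455 - 1*221 = -3455 - 221 = -3676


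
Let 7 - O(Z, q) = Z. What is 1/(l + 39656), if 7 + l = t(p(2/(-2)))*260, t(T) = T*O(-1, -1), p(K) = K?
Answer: 1/37569 ≈ 2.6618e-5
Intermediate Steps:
O(Z, q) = 7 - Z
t(T) = 8*T (t(T) = T*(7 - 1*(-1)) = T*(7 + 1) = T*8 = 8*T)
l = -2087 (l = -7 + (8*(2/(-2)))*260 = -7 + (8*(2*(-1/2)))*260 = -7 + (8*(-1))*260 = -7 - 8*260 = -7 - 2080 = -2087)
1/(l + 39656) = 1/(-2087 + 39656) = 1/37569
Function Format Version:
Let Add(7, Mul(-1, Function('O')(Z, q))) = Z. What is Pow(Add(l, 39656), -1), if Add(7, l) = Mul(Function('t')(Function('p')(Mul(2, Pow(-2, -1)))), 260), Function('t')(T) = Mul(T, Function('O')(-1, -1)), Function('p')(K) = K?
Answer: Rational(1, 37569) ≈ 2.6618e-5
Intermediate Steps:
Function('O')(Z, q) = Add(7, Mul(-1, Z))
Function('t')(T) = Mul(8, T) (Function('t')(T) = Mul(T, Add(7, Mul(-1, -1))) = Mul(T, Add(7, 1)) = Mul(T, 8) = Mul(8, T))
l = -2087 (l = Add(-7, Mul(Mul(8, Mul(2, Pow(-2, -1))), 260)) = Add(-7, Mul(Mul(8, Mul(2, Rational(-1, 2))), 260)) = Add(-7, Mul(Mul(8, -1), 260)) = Add(-7, Mul(-8, 260)) = Add(-7, -2080) = -2087)
Pow(Add(l, 39656), -1) = Pow(Add(-2087, 39656), -1) = Pow(37569, -1) = Rational(1, 37569)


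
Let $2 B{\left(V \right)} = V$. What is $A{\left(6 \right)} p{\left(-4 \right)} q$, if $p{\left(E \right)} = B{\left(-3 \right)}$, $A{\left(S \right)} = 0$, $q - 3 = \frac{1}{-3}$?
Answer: $0$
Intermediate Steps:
$q = \frac{8}{3}$ ($q = 3 + \frac{1}{-3} = 3 - \frac{1}{3} = \frac{8}{3} \approx 2.6667$)
$B{\left(V \right)} = \frac{V}{2}$
$p{\left(E \right)} = - \frac{3}{2}$ ($p{\left(E \right)} = \frac{1}{2} \left(-3\right) = - \frac{3}{2}$)
$A{\left(6 \right)} p{\left(-4 \right)} q = 0 \left(- \frac{3}{2}\right) \frac{8}{3} = 0 \cdot \frac{8}{3} = 0$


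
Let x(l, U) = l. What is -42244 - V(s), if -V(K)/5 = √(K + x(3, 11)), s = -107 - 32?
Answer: -42244 + 10*I*√34 ≈ -42244.0 + 58.31*I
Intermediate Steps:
s = -139
V(K) = -5*√(3 + K) (V(K) = -5*√(K + 3) = -5*√(3 + K))
-42244 - V(s) = -42244 - (-5)*√(3 - 139) = -42244 - (-5)*√(-136) = -42244 - (-5)*2*I*√34 = -42244 - (-10)*I*√34 = -42244 + 10*I*√34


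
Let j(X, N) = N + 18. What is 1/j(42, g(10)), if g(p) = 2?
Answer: 1/20 ≈ 0.050000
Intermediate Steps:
j(X, N) = 18 + N
1/j(42, g(10)) = 1/(18 + 2) = 1/20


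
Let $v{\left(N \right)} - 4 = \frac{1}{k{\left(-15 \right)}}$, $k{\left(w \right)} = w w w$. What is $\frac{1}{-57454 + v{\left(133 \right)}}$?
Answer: $- \frac{3375}{193893751} \approx -1.7406 \cdot 10^{-5}$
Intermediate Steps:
$k{\left(w \right)} = w^{3}$ ($k{\left(w \right)} = w^{2} w = w^{3}$)
$v{\left(N \right)} = \frac{13499}{3375}$ ($v{\left(N \right)} = 4 + \frac{1}{\left(-15\right)^{3}} = 4 + \frac{1}{-3375} = 4 - \frac{1}{3375} = \frac{13499}{3375}$)
$\frac{1}{-57454 + v{\left(133 \right)}} = \frac{1}{-57454 + \frac{13499}{3375}} = \frac{1}{- \frac{193893751}{3375}} = - \frac{3375}{193893751}$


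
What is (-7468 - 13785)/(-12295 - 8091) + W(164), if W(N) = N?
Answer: 3364557/20386 ≈ 165.04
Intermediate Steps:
(-7468 - 13785)/(-12295 - 8091) + W(164) = (-7468 - 13785)/(-12295 - 8091) + 164 = -21253/(-20386) + 164 = -21253*(-1/20386) + 164 = 21253/20386 + 164 = 3364557/20386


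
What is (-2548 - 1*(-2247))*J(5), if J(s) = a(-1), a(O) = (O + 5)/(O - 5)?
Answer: 602/3 ≈ 200.67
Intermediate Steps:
a(O) = (5 + O)/(-5 + O)
J(s) = -2/3 (J(s) = (5 - 1)/(-5 - 1) = 4/(-6) = -1/6*4 = -2/3)
(-2548 - 1*(-2247))*J(5) = (-2548 - 1*(-2247))*(-2/3) = (-2548 + 2247)*(-2/3) = -301*(-2/3) = 602/3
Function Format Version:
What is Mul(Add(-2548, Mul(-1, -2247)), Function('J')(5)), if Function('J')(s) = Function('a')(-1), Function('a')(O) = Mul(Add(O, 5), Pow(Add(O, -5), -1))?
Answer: Rational(602, 3) ≈ 200.67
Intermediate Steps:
Function('a')(O) = Mul(Pow(Add(-5, O), -1), Add(5, O)) (Function('a')(O) = Mul(Add(5, O), Pow(Add(-5, O), -1)) = Mul(Pow(Add(-5, O), -1), Add(5, O)))
Function('J')(s) = Rational(-2, 3) (Function('J')(s) = Mul(Pow(Add(-5, -1), -1), Add(5, -1)) = Mul(Pow(-6, -1), 4) = Mul(Rational(-1, 6), 4) = Rational(-2, 3))
Mul(Add(-2548, Mul(-1, -2247)), Function('J')(5)) = Mul(Add(-2548, Mul(-1, -2247)), Rational(-2, 3)) = Mul(Add(-2548, 2247), Rational(-2, 3)) = Mul(-301, Rational(-2, 3)) = Rational(602, 3)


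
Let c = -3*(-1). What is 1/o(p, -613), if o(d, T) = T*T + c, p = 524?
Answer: 1/375772 ≈ 2.6612e-6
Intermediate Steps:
c = 3
o(d, T) = 3 + T**2 (o(d, T) = T*T + 3 = T**2 + 3 = 3 + T**2)
1/o(p, -613) = 1/(3 + (-613)**2) = 1/(3 + 375769) = 1/375772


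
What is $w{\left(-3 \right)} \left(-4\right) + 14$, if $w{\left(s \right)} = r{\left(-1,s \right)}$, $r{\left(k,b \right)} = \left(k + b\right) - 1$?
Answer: $34$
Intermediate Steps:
$r{\left(k,b \right)} = -1 + b + k$ ($r{\left(k,b \right)} = \left(b + k\right) - 1 = -1 + b + k$)
$w{\left(s \right)} = -2 + s$ ($w{\left(s \right)} = -1 + s - 1 = -2 + s$)
$w{\left(-3 \right)} \left(-4\right) + 14 = \left(-2 - 3\right) \left(-4\right) + 14 = \left(-5\right) \left(-4\right) + 14 = 20 + 14 = 34$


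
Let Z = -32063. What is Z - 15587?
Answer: -47650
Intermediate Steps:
Z - 15587 = -32063 - 15587 = -47650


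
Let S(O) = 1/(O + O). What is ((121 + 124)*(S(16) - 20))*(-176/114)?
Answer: 574035/76 ≈ 7553.1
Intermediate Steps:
S(O) = 1/(2*O)
((121 + 124)*(S(16) - 20))*(-176/114) = ((121 + 124)*((1/2)/16 - 20))*(-176/114) = (245*((1/2)*(1/16) - 20))*(-176*1/114) = (245*(1/32 - 20))*(-88/57) = (245*(-639/32))*(-88/57) = -156555/32*(-88/57) = 574035/76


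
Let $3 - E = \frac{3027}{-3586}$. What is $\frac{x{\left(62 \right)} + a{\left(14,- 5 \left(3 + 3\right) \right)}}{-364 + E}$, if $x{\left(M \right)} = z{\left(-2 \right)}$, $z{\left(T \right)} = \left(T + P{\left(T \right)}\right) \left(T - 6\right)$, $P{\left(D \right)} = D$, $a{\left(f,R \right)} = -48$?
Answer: $\frac{57376}{1291519} \approx 0.044425$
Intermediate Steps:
$z{\left(T \right)} = 2 T \left(-6 + T\right)$ ($z{\left(T \right)} = \left(T + T\right) \left(T - 6\right) = 2 T \left(-6 + T\right)$)
$x{\left(M \right)} = 32$ ($x{\left(M \right)} = 2 \left(-2\right) \left(-6 - 2\right) = 2 \left(-2\right) \left(-8\right) = 32$)
$E = \frac{13785}{3586}$ ($E = 3 - \frac{3027}{-3586} = 3 - 3027 \left(- \frac{1}{3586}\right) = 3 - - \frac{3027}{3586} = 3 + \frac{3027}{3586} = \frac{13785}{3586} \approx 3.8441$)
$\frac{x{\left(62 \right)} + a{\left(14,- 5 \left(3 + 3\right) \right)}}{-364 + E} = \frac{32 - 48}{-364 + \frac{13785}{3586}} = - \frac{16}{- \frac{1291519}{3586}} = \left(-16\right) \left(- \frac{3586}{1291519}\right) = \frac{57376}{1291519}$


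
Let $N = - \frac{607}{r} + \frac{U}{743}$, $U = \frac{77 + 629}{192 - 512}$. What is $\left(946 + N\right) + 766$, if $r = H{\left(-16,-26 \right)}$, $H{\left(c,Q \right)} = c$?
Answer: $\frac{208032217}{118880} \approx 1749.9$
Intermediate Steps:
$r = -16$
$U = - \frac{353}{160}$ ($U = \frac{706}{-320} = 706 \left(- \frac{1}{320}\right) = - \frac{353}{160} \approx -2.2062$)
$N = \frac{4509657}{118880}$ ($N = - \frac{607}{-16} - \frac{353}{160 \cdot 743} = \left(-607\right) \left(- \frac{1}{16}\right) - \frac{353}{118880} = \frac{607}{16} - \frac{353}{118880} = \frac{4509657}{118880} \approx 37.935$)
$\left(946 + N\right) + 766 = \left(946 + \frac{4509657}{118880}\right) + 766 = \frac{116970137}{118880} + 766 = \frac{208032217}{118880}$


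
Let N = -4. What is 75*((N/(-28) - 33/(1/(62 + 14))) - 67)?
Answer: -1351800/7 ≈ -1.9311e+5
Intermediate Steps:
75*((N/(-28) - 33/(1/(62 + 14))) - 67) = 75*((-4/(-28) - 33/(1/(62 + 14))) - 67) = 75*((-4*(-1/28) - 33/(1/76)) - 67) = 75*((1/7 - 33/1/76) - 67) = 75*((1/7 - 33*76) - 67) = 75*((1/7 - 2508) - 67) = 75*(-17555/7 - 67) = 75*(-18024/7) = -1351800/7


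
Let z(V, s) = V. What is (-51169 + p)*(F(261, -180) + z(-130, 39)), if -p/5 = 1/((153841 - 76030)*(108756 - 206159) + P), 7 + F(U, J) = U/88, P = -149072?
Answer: 228716107544128365/33348365182 ≈ 6.8584e+6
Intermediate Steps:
F(U, J) = -7 + U/88
p = 1/1515834781 (p = -5/((153841 - 76030)*(108756 - 206159) - 149072) = -5/(77811*(-97403) - 149072) = -5/(-7579024833 - 149072) = -5/(-7579173905) = -5*(-1/7579173905) = 1/1515834781 ≈ 6.5970e-10)
(-51169 + p)*(F(261, -180) + z(-130, 39)) = (-51169 + 1/1515834781)*((-7 + (1/88)*261) - 130) = -77563749908988*((-7 + 261/88) - 130)/1515834781 = -77563749908988*(-355/88 - 130)/1515834781 = -77563749908988/1515834781*(-11795/88) = 228716107544128365/33348365182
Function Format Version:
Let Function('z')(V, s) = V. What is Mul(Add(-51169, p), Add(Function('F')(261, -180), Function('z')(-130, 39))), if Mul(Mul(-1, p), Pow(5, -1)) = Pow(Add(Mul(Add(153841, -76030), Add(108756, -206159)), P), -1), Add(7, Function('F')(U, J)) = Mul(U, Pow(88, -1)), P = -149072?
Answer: Rational(228716107544128365, 33348365182) ≈ 6.8584e+6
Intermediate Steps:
Function('F')(U, J) = Add(-7, Mul(Rational(1, 88), U)) (Function('F')(U, J) = Add(-7, Mul(U, Pow(88, -1))) = Add(-7, Mul(U, Rational(1, 88))) = Add(-7, Mul(Rational(1, 88), U)))
p = Rational(1, 1515834781) (p = Mul(-5, Pow(Add(Mul(Add(153841, -76030), Add(108756, -206159)), -149072), -1)) = Mul(-5, Pow(Add(Mul(77811, -97403), -149072), -1)) = Mul(-5, Pow(Add(-7579024833, -149072), -1)) = Mul(-5, Pow(-7579173905, -1)) = Mul(-5, Rational(-1, 7579173905)) = Rational(1, 1515834781) ≈ 6.5970e-10)
Mul(Add(-51169, p), Add(Function('F')(261, -180), Function('z')(-130, 39))) = Mul(Add(-51169, Rational(1, 1515834781)), Add(Add(-7, Mul(Rational(1, 88), 261)), -130)) = Mul(Rational(-77563749908988, 1515834781), Add(Add(-7, Rational(261, 88)), -130)) = Mul(Rational(-77563749908988, 1515834781), Add(Rational(-355, 88), -130)) = Mul(Rational(-77563749908988, 1515834781), Rational(-11795, 88)) = Rational(228716107544128365, 33348365182)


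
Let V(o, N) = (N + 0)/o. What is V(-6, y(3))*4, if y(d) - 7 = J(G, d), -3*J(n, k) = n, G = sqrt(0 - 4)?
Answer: -14/3 + 4*I/9 ≈ -4.6667 + 0.44444*I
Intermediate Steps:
G = 2*I (G = sqrt(-4) = 2*I ≈ 2.0*I)
J(n, k) = -n/3
y(d) = 7 - 2*I/3
V(o, N) = N/o
V(-6, y(3))*4 = ((7 - 2*I/3)/(-6))*4 = ((7 - 2*I/3)*(-1/6))*4 = (-7/6 + I/9)*4 = -14/3 + 4*I/9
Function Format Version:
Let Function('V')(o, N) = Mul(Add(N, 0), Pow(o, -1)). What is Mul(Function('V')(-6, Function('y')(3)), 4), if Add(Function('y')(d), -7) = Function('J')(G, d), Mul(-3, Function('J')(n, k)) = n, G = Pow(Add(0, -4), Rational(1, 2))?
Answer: Add(Rational(-14, 3), Mul(Rational(4, 9), I)) ≈ Add(-4.6667, Mul(0.44444, I))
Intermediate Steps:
G = Mul(2, I) (G = Pow(-4, Rational(1, 2)) = Mul(2, I) ≈ Mul(2.0000, I))
Function('J')(n, k) = Mul(Rational(-1, 3), n)
Function('y')(d) = Add(7, Mul(Rational(-2, 3), I)) (Function('y')(d) = Add(7, Mul(Rational(-1, 3), Mul(2, I))) = Add(7, Mul(Rational(-2, 3), I)))
Function('V')(o, N) = Mul(N, Pow(o, -1))
Mul(Function('V')(-6, Function('y')(3)), 4) = Mul(Mul(Add(7, Mul(Rational(-2, 3), I)), Pow(-6, -1)), 4) = Mul(Mul(Add(7, Mul(Rational(-2, 3), I)), Rational(-1, 6)), 4) = Mul(Add(Rational(-7, 6), Mul(Rational(1, 9), I)), 4) = Add(Rational(-14, 3), Mul(Rational(4, 9), I))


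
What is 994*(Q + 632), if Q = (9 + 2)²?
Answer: 748482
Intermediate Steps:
Q = 121 (Q = 11² = 121)
994*(Q + 632) = 994*(121 + 632) = 994*753 = 748482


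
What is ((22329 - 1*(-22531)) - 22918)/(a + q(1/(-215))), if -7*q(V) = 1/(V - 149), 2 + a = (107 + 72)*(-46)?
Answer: -546726376/205215473 ≈ -2.6642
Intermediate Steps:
a = -8236 (a = -2 + (107 + 72)*(-46) = -2 + 179*(-46) = -2 - 8234 = -8236)
q(V) = -1/(7*(-149 + V)) (q(V) = -1/(7*(V - 149)) = -1/(7*(-149 + V)))
((22329 - 1*(-22531)) - 22918)/(a + q(1/(-215))) = ((22329 - 1*(-22531)) - 22918)/(-8236 - 1/(-1043 + 7/(-215))) = ((22329 + 22531) - 22918)/(-8236 - 1/(-1043 + 7*(-1/215))) = (44860 - 22918)/(-8236 - 1/(-1043 - 7/215)) = 21942/(-8236 - 1/(-224252/215)) = 21942/(-8236 - 1*(-215/224252)) = 21942/(-8236 + 215/224252) = 21942/(-1846939257/224252) = 21942*(-224252/1846939257) = -546726376/205215473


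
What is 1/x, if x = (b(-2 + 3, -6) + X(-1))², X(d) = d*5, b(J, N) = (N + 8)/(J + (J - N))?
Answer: 16/361 ≈ 0.044321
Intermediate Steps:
b(J, N) = (8 + N)/(-N + 2*J)
X(d) = 5*d
x = 361/16 (x = ((8 - 6)/(-1*(-6) + 2*(-2 + 3)) + 5*(-1))² = (2/(6 + 2*1) - 5)² = (2/(6 + 2) - 5)² = (2/8 - 5)² = ((⅛)*2 - 5)² = (¼ - 5)² = (-19/4)² = 361/16 ≈ 22.563)
1/x = 1/(361/16) = 16/361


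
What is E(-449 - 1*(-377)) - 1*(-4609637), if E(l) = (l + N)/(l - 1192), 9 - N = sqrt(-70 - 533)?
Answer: 5826581231/1264 + 3*I*sqrt(67)/1264 ≈ 4.6096e+6 + 0.019427*I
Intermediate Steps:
N = 9 - 3*I*sqrt(67) (N = 9 - sqrt(-70 - 533) = 9 - sqrt(-603) = 9 - 3*I*sqrt(67) ≈ 9.0 - 24.556*I)
E(l) = (9 + l - 3*I*sqrt(67))/(-1192 + l) (E(l) = (l + (9 - 3*I*sqrt(67)))/(l - 1192) = (9 + l - 3*I*sqrt(67))/(-1192 + l))
E(-449 - 1*(-377)) - 1*(-4609637) = (9 + (-449 - 1*(-377)) - 3*I*sqrt(67))/(-1192 + (-449 - 1*(-377))) - 1*(-4609637) = (9 + (-449 + 377) - 3*I*sqrt(67))/(-1192 + (-449 + 377)) + 4609637 = (9 - 72 - 3*I*sqrt(67))/(-1192 - 72) + 4609637 = (-63 - 3*I*sqrt(67))/(-1264) + 4609637 = -(-63 - 3*I*sqrt(67))/1264 + 4609637 = (63/1264 + 3*I*sqrt(67)/1264) + 4609637 = 5826581231/1264 + 3*I*sqrt(67)/1264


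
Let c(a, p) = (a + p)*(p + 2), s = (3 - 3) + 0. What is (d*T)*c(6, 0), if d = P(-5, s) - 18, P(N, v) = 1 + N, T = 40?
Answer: -10560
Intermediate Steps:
s = 0 (s = 0 + 0 = 0)
d = -22 (d = (1 - 5) - 18 = -4 - 18 = -22)
c(a, p) = (2 + p)*(a + p) (c(a, p) = (a + p)*(2 + p) = (2 + p)*(a + p))
(d*T)*c(6, 0) = (-22*40)*(0² + 2*6 + 2*0 + 6*0) = -880*(0 + 12 + 0 + 0) = -880*12 = -10560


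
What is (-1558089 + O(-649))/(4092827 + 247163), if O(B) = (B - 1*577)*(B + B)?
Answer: 33259/4339990 ≈ 0.0076634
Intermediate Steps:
O(B) = 2*B*(-577 + B) (O(B) = (B - 577)*(2*B) = (-577 + B)*(2*B) = 2*B*(-577 + B))
(-1558089 + O(-649))/(4092827 + 247163) = (-1558089 + 2*(-649)*(-577 - 649))/(4092827 + 247163) = (-1558089 + 2*(-649)*(-1226))/4339990 = (-1558089 + 1591348)*(1/4339990) = 33259*(1/4339990) = 33259/4339990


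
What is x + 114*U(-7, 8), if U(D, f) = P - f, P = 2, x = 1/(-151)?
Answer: -103285/151 ≈ -684.01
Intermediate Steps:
x = -1/151 ≈ -0.0066225
U(D, f) = 2 - f
x + 114*U(-7, 8) = -1/151 + 114*(2 - 1*8) = -1/151 + 114*(2 - 8) = -1/151 + 114*(-6) = -1/151 - 684 = -103285/151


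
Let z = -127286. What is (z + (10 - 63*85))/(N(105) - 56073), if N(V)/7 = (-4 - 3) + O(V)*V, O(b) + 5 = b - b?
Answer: 132631/59797 ≈ 2.2180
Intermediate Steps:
O(b) = -5 (O(b) = -5 + (b - b) = -5 + 0 = -5)
N(V) = -49 - 35*V (N(V) = 7*((-4 - 3) - 5*V) = 7*(-7 - 5*V) = -49 - 35*V)
(z + (10 - 63*85))/(N(105) - 56073) = (-127286 + (10 - 63*85))/((-49 - 35*105) - 56073) = (-127286 + (10 - 5355))/((-49 - 3675) - 56073) = (-127286 - 5345)/(-3724 - 56073) = -132631/(-59797) = -132631*(-1/59797) = 132631/59797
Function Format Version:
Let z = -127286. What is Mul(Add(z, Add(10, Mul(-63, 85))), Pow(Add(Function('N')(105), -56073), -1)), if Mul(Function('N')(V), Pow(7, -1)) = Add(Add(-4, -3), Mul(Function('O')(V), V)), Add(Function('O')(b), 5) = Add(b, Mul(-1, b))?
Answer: Rational(132631, 59797) ≈ 2.2180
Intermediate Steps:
Function('O')(b) = -5 (Function('O')(b) = Add(-5, Add(b, Mul(-1, b))) = Add(-5, 0) = -5)
Function('N')(V) = Add(-49, Mul(-35, V)) (Function('N')(V) = Mul(7, Add(Add(-4, -3), Mul(-5, V))) = Mul(7, Add(-7, Mul(-5, V))) = Add(-49, Mul(-35, V)))
Mul(Add(z, Add(10, Mul(-63, 85))), Pow(Add(Function('N')(105), -56073), -1)) = Mul(Add(-127286, Add(10, Mul(-63, 85))), Pow(Add(Add(-49, Mul(-35, 105)), -56073), -1)) = Mul(Add(-127286, Add(10, -5355)), Pow(Add(Add(-49, -3675), -56073), -1)) = Mul(Add(-127286, -5345), Pow(Add(-3724, -56073), -1)) = Mul(-132631, Pow(-59797, -1)) = Mul(-132631, Rational(-1, 59797)) = Rational(132631, 59797)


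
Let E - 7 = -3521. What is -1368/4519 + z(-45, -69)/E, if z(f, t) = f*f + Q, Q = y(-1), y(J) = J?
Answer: -6976804/7939883 ≈ -0.87870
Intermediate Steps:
Q = -1
E = -3514 (E = 7 - 3521 = -3514)
z(f, t) = -1 + f² (z(f, t) = f*f - 1 = f² - 1 = -1 + f²)
-1368/4519 + z(-45, -69)/E = -1368/4519 + (-1 + (-45)²)/(-3514) = -1368*1/4519 + (-1 + 2025)*(-1/3514) = -1368/4519 + 2024*(-1/3514) = -1368/4519 - 1012/1757 = -6976804/7939883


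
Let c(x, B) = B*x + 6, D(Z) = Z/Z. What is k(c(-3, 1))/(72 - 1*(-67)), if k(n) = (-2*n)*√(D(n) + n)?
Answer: -12/139 ≈ -0.086331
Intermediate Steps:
D(Z) = 1
c(x, B) = 6 + B*x
k(n) = -2*n*√(1 + n) (k(n) = (-2*n)*√(1 + n) = -2*n*√(1 + n))
k(c(-3, 1))/(72 - 1*(-67)) = (-2*(6 + 1*(-3))*√(1 + (6 + 1*(-3))))/(72 - 1*(-67)) = (-2*(6 - 3)*√(1 + (6 - 3)))/(72 + 67) = -2*3*√(1 + 3)/139 = -2*3*√4*(1/139) = -2*3*2*(1/139) = -12*1/139 = -12/139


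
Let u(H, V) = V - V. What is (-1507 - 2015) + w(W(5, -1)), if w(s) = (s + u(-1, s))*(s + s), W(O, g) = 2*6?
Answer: -3234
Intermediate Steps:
W(O, g) = 12
u(H, V) = 0
w(s) = 2*s**2 (w(s) = (s + 0)*(s + s) = s*(2*s) = 2*s**2)
(-1507 - 2015) + w(W(5, -1)) = (-1507 - 2015) + 2*12**2 = -3522 + 2*144 = -3522 + 288 = -3234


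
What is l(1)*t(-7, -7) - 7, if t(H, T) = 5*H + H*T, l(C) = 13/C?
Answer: 175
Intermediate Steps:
l(1)*t(-7, -7) - 7 = (13/1)*(-7*(5 - 7)) - 7 = (13*1)*(-7*(-2)) - 7 = 13*14 - 7 = 182 - 7 = 175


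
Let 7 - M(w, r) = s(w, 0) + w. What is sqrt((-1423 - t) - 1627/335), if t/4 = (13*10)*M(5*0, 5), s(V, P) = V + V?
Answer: 2*I*sqrt(142185055)/335 ≈ 71.189*I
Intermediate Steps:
s(V, P) = 2*V
M(w, r) = 7 - 3*w (M(w, r) = 7 - (2*w + w) = 7 - 3*w)
t = 3640 (t = 4*((13*10)*(7 - 15*0)) = 4*(130*(7 - 3*0)) = 4*(130*(7 + 0)) = 4*(130*7) = 4*910 = 3640)
sqrt((-1423 - t) - 1627/335) = sqrt((-1423 - 1*3640) - 1627/335) = sqrt((-1423 - 3640) - 1627*1/335) = sqrt(-5063 - 1627/335) = sqrt(-1697732/335) = 2*I*sqrt(142185055)/335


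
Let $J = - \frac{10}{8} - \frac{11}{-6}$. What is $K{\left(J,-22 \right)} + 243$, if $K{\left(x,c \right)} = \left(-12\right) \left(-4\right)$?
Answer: $291$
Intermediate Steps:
$J = \frac{7}{12}$ ($J = \left(-10\right) \frac{1}{8} - - \frac{11}{6} = - \frac{5}{4} + \frac{11}{6} = \frac{7}{12} \approx 0.58333$)
$K{\left(x,c \right)} = 48$
$K{\left(J,-22 \right)} + 243 = 48 + 243 = 291$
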